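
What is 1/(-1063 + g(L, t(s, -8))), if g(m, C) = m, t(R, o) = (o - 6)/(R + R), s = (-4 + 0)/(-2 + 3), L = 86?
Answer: -1/977 ≈ -0.0010235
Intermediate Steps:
s = -4 (s = -4/1 = -4*1 = -4)
t(R, o) = (-6 + o)/(2*R) (t(R, o) = (-6 + o)/((2*R)) = (-6 + o)*(1/(2*R)) = (-6 + o)/(2*R))
1/(-1063 + g(L, t(s, -8))) = 1/(-1063 + 86) = 1/(-977) = -1/977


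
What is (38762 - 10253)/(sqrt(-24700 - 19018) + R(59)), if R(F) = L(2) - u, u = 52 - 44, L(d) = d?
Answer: -85527/21877 - 28509*I*sqrt(43718)/43754 ≈ -3.9094 - 136.24*I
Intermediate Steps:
u = 8
R(F) = -6 (R(F) = 2 - 1*8 = 2 - 8 = -6)
(38762 - 10253)/(sqrt(-24700 - 19018) + R(59)) = (38762 - 10253)/(sqrt(-24700 - 19018) - 6) = 28509/(sqrt(-43718) - 6) = 28509/(I*sqrt(43718) - 6) = 28509/(-6 + I*sqrt(43718))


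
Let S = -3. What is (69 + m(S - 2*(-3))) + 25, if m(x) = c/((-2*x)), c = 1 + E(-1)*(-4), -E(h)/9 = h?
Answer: 599/6 ≈ 99.833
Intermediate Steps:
E(h) = -9*h
c = -35 (c = 1 - 9*(-1)*(-4) = 1 + 9*(-4) = 1 - 36 = -35)
m(x) = 35/(2*x) (m(x) = -35*(-1/(2*x)) = -(-35)/(2*x) = 35/(2*x))
(69 + m(S - 2*(-3))) + 25 = (69 + 35/(2*(-3 - 2*(-3)))) + 25 = (69 + 35/(2*(-3 + 6))) + 25 = (69 + (35/2)/3) + 25 = (69 + (35/2)*(1/3)) + 25 = (69 + 35/6) + 25 = 449/6 + 25 = 599/6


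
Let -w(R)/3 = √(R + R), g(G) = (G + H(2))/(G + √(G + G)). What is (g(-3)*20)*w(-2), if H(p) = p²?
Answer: -8*√6 + 24*I ≈ -19.596 + 24.0*I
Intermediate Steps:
g(G) = (4 + G)/(G + √2*√G) (g(G) = (G + 2²)/(G + √(G + G)) = (G + 4)/(G + √(2*G)) = (4 + G)/(G + √2*√G))
w(R) = -3*√2*√R (w(R) = -3*√(R + R) = -3*√2*√R)
(g(-3)*20)*w(-2) = (((4 - 3)/(-3 + √2*√(-3)))*20)*(-3*√2*√(-2)) = ((1/(-3 + √2*(I*√3)))*20)*(-3*√2*I*√2) = ((1/(-3 + I*√6))*20)*(-6*I) = (20/(-3 + I*√6))*(-6*I) = -120*I/(-3 + I*√6)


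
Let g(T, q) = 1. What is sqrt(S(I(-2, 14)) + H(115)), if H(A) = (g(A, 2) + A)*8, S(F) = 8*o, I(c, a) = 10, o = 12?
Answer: 32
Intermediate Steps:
S(F) = 96 (S(F) = 8*12 = 96)
H(A) = 8 + 8*A (H(A) = (1 + A)*8 = 8 + 8*A)
sqrt(S(I(-2, 14)) + H(115)) = sqrt(96 + (8 + 8*115)) = sqrt(96 + (8 + 920)) = sqrt(96 + 928) = sqrt(1024) = 32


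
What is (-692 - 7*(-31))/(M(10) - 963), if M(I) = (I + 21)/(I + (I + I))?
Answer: 14250/28859 ≈ 0.49378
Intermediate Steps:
M(I) = (21 + I)/(3*I) (M(I) = (21 + I)/(I + 2*I) = (21 + I)/((3*I)) = (21 + I)*(1/(3*I)) = (21 + I)/(3*I))
(-692 - 7*(-31))/(M(10) - 963) = (-692 - 7*(-31))/((1/3)*(21 + 10)/10 - 963) = (-692 + 217)/((1/3)*(1/10)*31 - 963) = -475/(31/30 - 963) = -475/(-28859/30) = -475*(-30/28859) = 14250/28859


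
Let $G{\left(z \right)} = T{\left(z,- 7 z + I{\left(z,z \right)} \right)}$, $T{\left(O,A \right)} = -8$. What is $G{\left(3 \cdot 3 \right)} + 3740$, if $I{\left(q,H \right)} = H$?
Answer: $3732$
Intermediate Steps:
$G{\left(z \right)} = -8$
$G{\left(3 \cdot 3 \right)} + 3740 = -8 + 3740 = 3732$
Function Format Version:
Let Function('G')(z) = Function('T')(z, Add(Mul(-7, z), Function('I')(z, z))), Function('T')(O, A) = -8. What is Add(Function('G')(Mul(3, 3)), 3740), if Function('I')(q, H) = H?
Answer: 3732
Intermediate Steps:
Function('G')(z) = -8
Add(Function('G')(Mul(3, 3)), 3740) = Add(-8, 3740) = 3732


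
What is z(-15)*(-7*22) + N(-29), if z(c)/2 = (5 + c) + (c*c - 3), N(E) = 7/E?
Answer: -1893591/29 ≈ -65296.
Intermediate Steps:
z(c) = 4 + 2*c + 2*c**2 (z(c) = 2*((5 + c) + (c*c - 3)) = 2*((5 + c) + (c**2 - 3)) = 2*((5 + c) + (-3 + c**2)) = 2*(2 + c + c**2) = 4 + 2*c + 2*c**2)
z(-15)*(-7*22) + N(-29) = (4 + 2*(-15) + 2*(-15)**2)*(-7*22) + 7/(-29) = (4 - 30 + 2*225)*(-154) + 7*(-1/29) = (4 - 30 + 450)*(-154) - 7/29 = 424*(-154) - 7/29 = -65296 - 7/29 = -1893591/29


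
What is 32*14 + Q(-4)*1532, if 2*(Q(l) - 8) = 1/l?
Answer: 25025/2 ≈ 12513.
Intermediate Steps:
Q(l) = 8 + 1/(2*l)
32*14 + Q(-4)*1532 = 32*14 + (8 + (1/2)/(-4))*1532 = 448 + (8 + (1/2)*(-1/4))*1532 = 448 + (8 - 1/8)*1532 = 448 + (63/8)*1532 = 448 + 24129/2 = 25025/2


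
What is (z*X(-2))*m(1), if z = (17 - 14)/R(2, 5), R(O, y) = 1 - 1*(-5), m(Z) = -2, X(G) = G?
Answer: 2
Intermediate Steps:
R(O, y) = 6 (R(O, y) = 1 + 5 = 6)
z = 1/2 (z = (17 - 14)/6 = 3*(1/6) = 1/2 ≈ 0.50000)
(z*X(-2))*m(1) = ((1/2)*(-2))*(-2) = -1*(-2) = 2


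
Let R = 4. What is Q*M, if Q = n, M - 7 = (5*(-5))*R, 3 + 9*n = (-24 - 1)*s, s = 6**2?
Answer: 9331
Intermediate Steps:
s = 36
n = -301/3 (n = -1/3 + ((-24 - 1)*36)/9 = -1/3 + (-25*36)/9 = -1/3 + (1/9)*(-900) = -1/3 - 100 = -301/3 ≈ -100.33)
M = -93 (M = 7 + (5*(-5))*4 = 7 - 25*4 = 7 - 100 = -93)
Q = -301/3 ≈ -100.33
Q*M = -301/3*(-93) = 9331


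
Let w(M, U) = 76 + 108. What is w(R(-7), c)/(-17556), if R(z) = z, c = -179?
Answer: -46/4389 ≈ -0.010481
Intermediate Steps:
w(M, U) = 184
w(R(-7), c)/(-17556) = 184/(-17556) = 184*(-1/17556) = -46/4389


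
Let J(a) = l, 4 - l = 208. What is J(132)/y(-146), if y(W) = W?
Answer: 102/73 ≈ 1.3973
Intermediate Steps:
l = -204 (l = 4 - 1*208 = 4 - 208 = -204)
J(a) = -204
J(132)/y(-146) = -204/(-146) = -204*(-1/146) = 102/73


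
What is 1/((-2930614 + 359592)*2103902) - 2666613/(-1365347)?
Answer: 14424185248345707025/7385405402386821868 ≈ 1.9531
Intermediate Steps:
1/((-2930614 + 359592)*2103902) - 2666613/(-1365347) = (1/2103902)/(-2571022) - 2666613*(-1/1365347) = -1/2571022*1/2103902 + 2666613/1365347 = -1/5409178327844 + 2666613/1365347 = 14424185248345707025/7385405402386821868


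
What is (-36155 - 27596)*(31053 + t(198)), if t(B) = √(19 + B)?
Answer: -1979659803 - 63751*√217 ≈ -1.9806e+9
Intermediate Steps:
(-36155 - 27596)*(31053 + t(198)) = (-36155 - 27596)*(31053 + √(19 + 198)) = -63751*(31053 + √217) = -1979659803 - 63751*√217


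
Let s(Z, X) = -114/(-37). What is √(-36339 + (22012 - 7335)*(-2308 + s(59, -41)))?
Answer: I*√46362052909/37 ≈ 5819.4*I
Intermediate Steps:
s(Z, X) = 114/37 (s(Z, X) = -114*(-1/37) = 114/37)
√(-36339 + (22012 - 7335)*(-2308 + s(59, -41))) = √(-36339 + (22012 - 7335)*(-2308 + 114/37)) = √(-36339 + 14677*(-85282/37)) = √(-36339 - 1251683914/37) = √(-1253028457/37) = I*√46362052909/37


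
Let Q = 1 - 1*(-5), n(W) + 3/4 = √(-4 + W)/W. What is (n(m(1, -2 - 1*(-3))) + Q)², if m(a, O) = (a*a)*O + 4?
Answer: 11881/400 ≈ 29.703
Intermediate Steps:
m(a, O) = 4 + O*a² (m(a, O) = a²*O + 4 = O*a² + 4 = 4 + O*a²)
n(W) = -¾ + √(-4 + W)/W
Q = 6 (Q = 1 + 5 = 6)
(n(m(1, -2 - 1*(-3))) + Q)² = ((-¾ + √(-4 + (4 + (-2 - 1*(-3))*1²))/(4 + (-2 - 1*(-3))*1²)) + 6)² = ((-¾ + √(-4 + (4 + (-2 + 3)*1))/(4 + (-2 + 3)*1)) + 6)² = ((-¾ + √(-4 + (4 + 1*1))/(4 + 1*1)) + 6)² = ((-¾ + √(-4 + (4 + 1))/(4 + 1)) + 6)² = ((-¾ + √(-4 + 5)/5) + 6)² = ((-¾ + √1/5) + 6)² = ((-¾ + (⅕)*1) + 6)² = ((-¾ + ⅕) + 6)² = (-11/20 + 6)² = (109/20)² = 11881/400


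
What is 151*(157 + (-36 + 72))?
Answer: 29143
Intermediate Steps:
151*(157 + (-36 + 72)) = 151*(157 + 36) = 151*193 = 29143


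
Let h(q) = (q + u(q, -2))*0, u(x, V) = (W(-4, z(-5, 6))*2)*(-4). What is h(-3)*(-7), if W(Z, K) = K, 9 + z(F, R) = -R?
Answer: 0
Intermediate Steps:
z(F, R) = -9 - R
u(x, V) = 120 (u(x, V) = ((-9 - 1*6)*2)*(-4) = ((-9 - 6)*2)*(-4) = -15*2*(-4) = -30*(-4) = 120)
h(q) = 0 (h(q) = (q + 120)*0 = (120 + q)*0 = 0)
h(-3)*(-7) = 0*(-7) = 0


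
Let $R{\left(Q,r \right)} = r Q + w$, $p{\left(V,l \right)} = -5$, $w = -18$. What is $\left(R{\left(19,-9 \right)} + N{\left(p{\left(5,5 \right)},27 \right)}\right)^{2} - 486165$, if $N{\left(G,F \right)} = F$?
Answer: $-459921$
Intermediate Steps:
$R{\left(Q,r \right)} = -18 + Q r$ ($R{\left(Q,r \right)} = r Q - 18 = Q r - 18 = -18 + Q r$)
$\left(R{\left(19,-9 \right)} + N{\left(p{\left(5,5 \right)},27 \right)}\right)^{2} - 486165 = \left(\left(-18 + 19 \left(-9\right)\right) + 27\right)^{2} - 486165 = \left(\left(-18 - 171\right) + 27\right)^{2} - 486165 = \left(-189 + 27\right)^{2} - 486165 = \left(-162\right)^{2} - 486165 = 26244 - 486165 = -459921$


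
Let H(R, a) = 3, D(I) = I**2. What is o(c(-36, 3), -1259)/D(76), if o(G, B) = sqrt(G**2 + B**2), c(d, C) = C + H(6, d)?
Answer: sqrt(1585117)/5776 ≈ 0.21797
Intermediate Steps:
c(d, C) = 3 + C (c(d, C) = C + 3 = 3 + C)
o(G, B) = sqrt(B**2 + G**2)
o(c(-36, 3), -1259)/D(76) = sqrt((-1259)**2 + (3 + 3)**2)/(76**2) = sqrt(1585081 + 6**2)/5776 = sqrt(1585081 + 36)*(1/5776) = sqrt(1585117)*(1/5776) = sqrt(1585117)/5776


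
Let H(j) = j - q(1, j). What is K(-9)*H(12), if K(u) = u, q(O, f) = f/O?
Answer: 0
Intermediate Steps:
H(j) = 0 (H(j) = j - j/1 = j - j = 0)
K(-9)*H(12) = -9*0 = 0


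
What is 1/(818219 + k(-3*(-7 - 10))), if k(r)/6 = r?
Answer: 1/818525 ≈ 1.2217e-6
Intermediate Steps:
k(r) = 6*r
1/(818219 + k(-3*(-7 - 10))) = 1/(818219 + 6*(-3*(-7 - 10))) = 1/(818219 + 6*(-3*(-17))) = 1/(818219 + 6*51) = 1/(818219 + 306) = 1/818525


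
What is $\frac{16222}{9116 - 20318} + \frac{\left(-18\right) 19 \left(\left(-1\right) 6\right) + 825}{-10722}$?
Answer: $- \frac{34360073}{20017974} \approx -1.7165$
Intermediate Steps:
$\frac{16222}{9116 - 20318} + \frac{\left(-18\right) 19 \left(\left(-1\right) 6\right) + 825}{-10722} = \frac{16222}{9116 - 20318} + \left(\left(-342\right) \left(-6\right) + 825\right) \left(- \frac{1}{10722}\right) = \frac{16222}{-11202} + \left(2052 + 825\right) \left(- \frac{1}{10722}\right) = 16222 \left(- \frac{1}{11202}\right) + 2877 \left(- \frac{1}{10722}\right) = - \frac{8111}{5601} - \frac{959}{3574} = - \frac{34360073}{20017974}$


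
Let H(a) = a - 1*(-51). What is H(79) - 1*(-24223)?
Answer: 24353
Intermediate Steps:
H(a) = 51 + a (H(a) = a + 51 = 51 + a)
H(79) - 1*(-24223) = (51 + 79) - 1*(-24223) = 130 + 24223 = 24353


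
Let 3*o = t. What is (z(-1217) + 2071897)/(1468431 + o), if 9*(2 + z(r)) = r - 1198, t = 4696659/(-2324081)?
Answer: 1031706037520/731303790291 ≈ 1.4108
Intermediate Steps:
t = -4696659/2324081 (t = 4696659*(-1/2324081) = -4696659/2324081 ≈ -2.0209)
o = -1565553/2324081 (o = (⅓)*(-4696659/2324081) = -1565553/2324081 ≈ -0.67362)
z(r) = -1216/9 + r/9 (z(r) = -2 + (r - 1198)/9 = -2 + (-1198 + r)/9 = -2 + (-1198/9 + r/9) = -1216/9 + r/9)
(z(-1217) + 2071897)/(1468431 + o) = ((-1216/9 + (⅑)*(-1217)) + 2071897)/(1468431 - 1565553/2324081) = ((-1216/9 - 1217/9) + 2071897)/(3412751021358/2324081) = (-811/3 + 2071897)*(2324081/3412751021358) = (6214880/3)*(2324081/3412751021358) = 1031706037520/731303790291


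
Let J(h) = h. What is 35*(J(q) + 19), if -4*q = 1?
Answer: 2625/4 ≈ 656.25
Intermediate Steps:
q = -¼ (q = -¼*1 = -¼ ≈ -0.25000)
35*(J(q) + 19) = 35*(-¼ + 19) = 35*(75/4) = 2625/4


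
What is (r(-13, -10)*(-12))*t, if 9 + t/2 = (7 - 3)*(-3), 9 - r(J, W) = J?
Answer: 11088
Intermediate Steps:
r(J, W) = 9 - J
t = -42 (t = -18 + 2*((7 - 3)*(-3)) = -18 + 2*(4*(-3)) = -18 + 2*(-12) = -18 - 24 = -42)
(r(-13, -10)*(-12))*t = ((9 - 1*(-13))*(-12))*(-42) = ((9 + 13)*(-12))*(-42) = (22*(-12))*(-42) = -264*(-42) = 11088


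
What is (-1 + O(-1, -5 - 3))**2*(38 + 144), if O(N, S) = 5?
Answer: 2912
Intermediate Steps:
(-1 + O(-1, -5 - 3))**2*(38 + 144) = (-1 + 5)**2*(38 + 144) = 4**2*182 = 16*182 = 2912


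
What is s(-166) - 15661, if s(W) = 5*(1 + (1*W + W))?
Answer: -17316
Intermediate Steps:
s(W) = 5 + 10*W (s(W) = 5*(1 + (W + W)) = 5*(1 + 2*W) = 5 + 10*W)
s(-166) - 15661 = (5 + 10*(-166)) - 15661 = (5 - 1660) - 15661 = -1655 - 15661 = -17316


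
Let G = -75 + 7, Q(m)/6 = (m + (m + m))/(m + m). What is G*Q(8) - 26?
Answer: -638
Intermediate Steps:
Q(m) = 9 (Q(m) = 6*((m + (m + m))/(m + m)) = 6*((m + 2*m)/((2*m))) = 6*((3*m)*(1/(2*m))) = 6*(3/2) = 9)
G = -68
G*Q(8) - 26 = -68*9 - 26 = -612 - 26 = -638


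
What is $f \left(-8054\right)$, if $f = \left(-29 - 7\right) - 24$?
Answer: $483240$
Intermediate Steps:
$f = -60$ ($f = -36 - 24 = -60$)
$f \left(-8054\right) = \left(-60\right) \left(-8054\right) = 483240$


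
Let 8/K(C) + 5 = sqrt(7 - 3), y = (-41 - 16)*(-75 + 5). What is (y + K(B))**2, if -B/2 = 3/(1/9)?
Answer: 143089444/9 ≈ 1.5899e+7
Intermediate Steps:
y = 3990 (y = -57*(-70) = 3990)
B = -54 (B = -6/(1/9) = -6/1/9 = -6*9 = -2*27 = -54)
K(C) = -8/3 (K(C) = 8/(-5 + sqrt(7 - 3)) = 8/(-5 + sqrt(4)) = 8/(-5 + 2) = 8/(-3) = 8*(-1/3) = -8/3)
(y + K(B))**2 = (3990 - 8/3)**2 = (11962/3)**2 = 143089444/9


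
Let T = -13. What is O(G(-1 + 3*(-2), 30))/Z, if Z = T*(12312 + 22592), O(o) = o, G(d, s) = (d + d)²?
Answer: -49/113438 ≈ -0.00043195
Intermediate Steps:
G(d, s) = 4*d² (G(d, s) = (2*d)² = 4*d²)
Z = -453752 (Z = -13*(12312 + 22592) = -13*34904 = -453752)
O(G(-1 + 3*(-2), 30))/Z = (4*(-1 + 3*(-2))²)/(-453752) = (4*(-1 - 6)²)*(-1/453752) = (4*(-7)²)*(-1/453752) = (4*49)*(-1/453752) = 196*(-1/453752) = -49/113438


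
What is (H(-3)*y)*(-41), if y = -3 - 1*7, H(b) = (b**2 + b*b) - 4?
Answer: 5740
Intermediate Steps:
H(b) = -4 + 2*b**2 (H(b) = (b**2 + b**2) - 4 = 2*b**2 - 4 = -4 + 2*b**2)
y = -10 (y = -3 - 7 = -10)
(H(-3)*y)*(-41) = ((-4 + 2*(-3)**2)*(-10))*(-41) = ((-4 + 2*9)*(-10))*(-41) = ((-4 + 18)*(-10))*(-41) = (14*(-10))*(-41) = -140*(-41) = 5740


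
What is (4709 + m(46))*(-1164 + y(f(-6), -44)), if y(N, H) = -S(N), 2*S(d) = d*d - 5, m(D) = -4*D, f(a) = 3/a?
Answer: -42050825/8 ≈ -5.2564e+6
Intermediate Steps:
S(d) = -5/2 + d**2/2 (S(d) = (d*d - 5)/2 = (d**2 - 5)/2 = (-5 + d**2)/2 = -5/2 + d**2/2)
y(N, H) = 5/2 - N**2/2 (y(N, H) = -(-5/2 + N**2/2) = 5/2 - N**2/2)
(4709 + m(46))*(-1164 + y(f(-6), -44)) = (4709 - 4*46)*(-1164 + (5/2 - (3/(-6))**2/2)) = (4709 - 184)*(-1164 + (5/2 - (3*(-1/6))**2/2)) = 4525*(-1164 + (5/2 - (-1/2)**2/2)) = 4525*(-1164 + (5/2 - 1/2*1/4)) = 4525*(-1164 + (5/2 - 1/8)) = 4525*(-1164 + 19/8) = 4525*(-9293/8) = -42050825/8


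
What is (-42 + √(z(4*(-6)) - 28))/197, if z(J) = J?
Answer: -42/197 + 2*I*√13/197 ≈ -0.2132 + 0.036605*I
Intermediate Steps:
(-42 + √(z(4*(-6)) - 28))/197 = (-42 + √(4*(-6) - 28))/197 = (-42 + √(-24 - 28))*(1/197) = (-42 + √(-52))*(1/197) = (-42 + 2*I*√13)*(1/197) = -42/197 + 2*I*√13/197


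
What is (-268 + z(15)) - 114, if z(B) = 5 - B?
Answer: -392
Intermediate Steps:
(-268 + z(15)) - 114 = (-268 + (5 - 1*15)) - 114 = (-268 + (5 - 15)) - 114 = (-268 - 10) - 114 = -278 - 114 = -392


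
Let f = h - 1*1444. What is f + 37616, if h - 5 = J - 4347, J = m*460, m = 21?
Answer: 41490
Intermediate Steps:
J = 9660 (J = 21*460 = 9660)
h = 5318 (h = 5 + (9660 - 4347) = 5 + 5313 = 5318)
f = 3874 (f = 5318 - 1*1444 = 5318 - 1444 = 3874)
f + 37616 = 3874 + 37616 = 41490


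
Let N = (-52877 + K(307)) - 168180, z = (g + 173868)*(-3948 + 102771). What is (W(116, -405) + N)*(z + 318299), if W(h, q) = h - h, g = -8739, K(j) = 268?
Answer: -3603025104216674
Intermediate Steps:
W(h, q) = 0
z = 16318543167 (z = (-8739 + 173868)*(-3948 + 102771) = 165129*98823 = 16318543167)
N = -220789 (N = (-52877 + 268) - 168180 = -52609 - 168180 = -220789)
(W(116, -405) + N)*(z + 318299) = (0 - 220789)*(16318543167 + 318299) = -220789*16318861466 = -3603025104216674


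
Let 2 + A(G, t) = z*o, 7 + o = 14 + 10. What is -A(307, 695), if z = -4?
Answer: 70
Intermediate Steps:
o = 17 (o = -7 + (14 + 10) = -7 + 24 = 17)
A(G, t) = -70 (A(G, t) = -2 - 4*17 = -2 - 68 = -70)
-A(307, 695) = -1*(-70) = 70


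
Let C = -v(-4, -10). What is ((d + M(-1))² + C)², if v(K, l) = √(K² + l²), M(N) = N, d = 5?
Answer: 372 - 64*√29 ≈ 27.349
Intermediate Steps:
C = -2*√29 (C = -√((-4)² + (-10)²) = -√(16 + 100) = -√116 = -2*√29 ≈ -10.770)
((d + M(-1))² + C)² = ((5 - 1)² - 2*√29)² = (4² - 2*√29)² = (16 - 2*√29)²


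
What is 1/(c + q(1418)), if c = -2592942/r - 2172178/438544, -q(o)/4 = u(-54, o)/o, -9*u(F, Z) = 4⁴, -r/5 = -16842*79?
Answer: -1551355860849480/8164296775084649 ≈ -0.19002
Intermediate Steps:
r = 6652590 (r = -(-84210)*79 = -5*(-1330518) = 6652590)
u(F, Z) = -256/9 (u(F, Z) = -⅑*4⁴ = -⅑*256 = -256/9)
q(o) = 1024/(9*o) (q(o) = -(-1024)/(9*o) = 1024/(9*o))
c = -1298977399789/243121119080 (c = -2592942/6652590 - 2172178/438544 = -2592942*1/6652590 - 2172178*1/438544 = -432157/1108765 - 1086089/219272 = -1298977399789/243121119080 ≈ -5.3429)
1/(c + q(1418)) = 1/(-1298977399789/243121119080 + (1024/9)/1418) = 1/(-1298977399789/243121119080 + (1024/9)*(1/1418)) = 1/(-1298977399789/243121119080 + 512/6381) = 1/(-8164296775084649/1551355860849480) = -1551355860849480/8164296775084649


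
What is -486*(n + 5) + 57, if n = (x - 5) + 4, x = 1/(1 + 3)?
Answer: -4017/2 ≈ -2008.5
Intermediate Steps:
x = ¼ (x = 1/4 = ¼ ≈ 0.25000)
n = -¾ (n = (¼ - 5) + 4 = -19/4 + 4 = -¾ ≈ -0.75000)
-486*(n + 5) + 57 = -486*(-¾ + 5) + 57 = -486*17/4 + 57 = -81*51/2 + 57 = -4131/2 + 57 = -4017/2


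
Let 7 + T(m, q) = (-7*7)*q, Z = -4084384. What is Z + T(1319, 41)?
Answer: -4086400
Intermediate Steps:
T(m, q) = -7 - 49*q (T(m, q) = -7 + (-7*7)*q = -7 - 49*q)
Z + T(1319, 41) = -4084384 + (-7 - 49*41) = -4084384 + (-7 - 2009) = -4084384 - 2016 = -4086400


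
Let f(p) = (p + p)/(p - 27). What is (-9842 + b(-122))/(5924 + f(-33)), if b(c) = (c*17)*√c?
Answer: -98420/59251 - 20740*I*√122/59251 ≈ -1.6611 - 3.8663*I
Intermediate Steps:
b(c) = 17*c^(3/2) (b(c) = (17*c)*√c = 17*c^(3/2))
f(p) = 2*p/(-27 + p) (f(p) = (2*p)/(-27 + p) = 2*p/(-27 + p))
(-9842 + b(-122))/(5924 + f(-33)) = (-9842 + 17*(-122)^(3/2))/(5924 + 2*(-33)/(-27 - 33)) = (-9842 + 17*(-122*I*√122))/(5924 + 2*(-33)/(-60)) = (-9842 - 2074*I*√122)/(5924 + 2*(-33)*(-1/60)) = (-9842 - 2074*I*√122)/(5924 + 11/10) = (-9842 - 2074*I*√122)/(59251/10) = (-9842 - 2074*I*√122)*(10/59251) = -98420/59251 - 20740*I*√122/59251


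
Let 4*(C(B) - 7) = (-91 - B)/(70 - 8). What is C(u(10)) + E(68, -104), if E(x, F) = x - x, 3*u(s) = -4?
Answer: 4939/744 ≈ 6.6384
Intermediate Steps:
u(s) = -4/3 (u(s) = (⅓)*(-4) = -4/3)
E(x, F) = 0
C(B) = 1645/248 - B/248 (C(B) = 7 + ((-91 - B)/(70 - 8))/4 = 7 + ((-91 - B)/62)/4 = 7 + ((-91 - B)*(1/62))/4 = 7 + (-91/62 - B/62)/4 = 7 + (-91/248 - B/248) = 1645/248 - B/248)
C(u(10)) + E(68, -104) = (1645/248 - 1/248*(-4/3)) + 0 = (1645/248 + 1/186) + 0 = 4939/744 + 0 = 4939/744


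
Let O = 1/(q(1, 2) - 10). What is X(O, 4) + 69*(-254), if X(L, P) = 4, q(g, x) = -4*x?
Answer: -17522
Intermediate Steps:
O = -1/18 (O = 1/(-4*2 - 10) = 1/(-8 - 10) = 1/(-18) = -1/18 ≈ -0.055556)
X(O, 4) + 69*(-254) = 4 + 69*(-254) = 4 - 17526 = -17522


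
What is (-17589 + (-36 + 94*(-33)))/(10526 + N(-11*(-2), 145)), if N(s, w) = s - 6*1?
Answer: -987/502 ≈ -1.9661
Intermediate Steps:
N(s, w) = -6 + s (N(s, w) = s - 6 = -6 + s)
(-17589 + (-36 + 94*(-33)))/(10526 + N(-11*(-2), 145)) = (-17589 + (-36 + 94*(-33)))/(10526 + (-6 - 11*(-2))) = (-17589 + (-36 - 3102))/(10526 + (-6 + 22)) = (-17589 - 3138)/(10526 + 16) = -20727/10542 = -20727*1/10542 = -987/502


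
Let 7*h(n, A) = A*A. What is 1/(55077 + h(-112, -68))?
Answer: 7/390163 ≈ 1.7941e-5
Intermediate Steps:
h(n, A) = A²/7 (h(n, A) = (A*A)/7 = A²/7)
1/(55077 + h(-112, -68)) = 1/(55077 + (⅐)*(-68)²) = 1/(55077 + (⅐)*4624) = 1/(55077 + 4624/7) = 1/(390163/7) = 7/390163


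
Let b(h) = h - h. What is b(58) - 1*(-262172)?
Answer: 262172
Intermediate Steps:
b(h) = 0
b(58) - 1*(-262172) = 0 - 1*(-262172) = 0 + 262172 = 262172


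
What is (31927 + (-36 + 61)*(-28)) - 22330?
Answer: 8897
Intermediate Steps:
(31927 + (-36 + 61)*(-28)) - 22330 = (31927 + 25*(-28)) - 22330 = (31927 - 700) - 22330 = 31227 - 22330 = 8897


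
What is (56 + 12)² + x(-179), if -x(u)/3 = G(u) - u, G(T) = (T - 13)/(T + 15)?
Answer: 167423/41 ≈ 4083.5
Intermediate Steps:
G(T) = (-13 + T)/(15 + T)
x(u) = 3*u - 3*(-13 + u)/(15 + u) (x(u) = -3*((-13 + u)/(15 + u) - u) = -3*(-u + (-13 + u)/(15 + u)) = 3*u - 3*(-13 + u)/(15 + u))
(56 + 12)² + x(-179) = (56 + 12)² + 3*(13 + (-179)² + 14*(-179))/(15 - 179) = 68² + 3*(13 + 32041 - 2506)/(-164) = 4624 + 3*(-1/164)*29548 = 4624 - 22161/41 = 167423/41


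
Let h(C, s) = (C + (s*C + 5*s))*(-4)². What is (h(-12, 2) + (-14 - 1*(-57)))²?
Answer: 139129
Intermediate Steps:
h(C, s) = 16*C + 80*s + 16*C*s (h(C, s) = (C + (C*s + 5*s))*16 = (C + (5*s + C*s))*16 = (C + 5*s + C*s)*16 = 16*C + 80*s + 16*C*s)
(h(-12, 2) + (-14 - 1*(-57)))² = ((16*(-12) + 80*2 + 16*(-12)*2) + (-14 - 1*(-57)))² = ((-192 + 160 - 384) + (-14 + 57))² = (-416 + 43)² = (-373)² = 139129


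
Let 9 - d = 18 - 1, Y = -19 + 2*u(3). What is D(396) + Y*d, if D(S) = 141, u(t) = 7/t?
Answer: 767/3 ≈ 255.67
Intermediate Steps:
Y = -43/3 (Y = -19 + 2*(7/3) = -19 + 14/3 = -43/3 ≈ -14.333)
d = -8 (d = 9 - (18 - 1) = 9 - 1*17 = 9 - 17 = -8)
D(396) + Y*d = 141 - 43/3*(-8) = 141 + 344/3 = 767/3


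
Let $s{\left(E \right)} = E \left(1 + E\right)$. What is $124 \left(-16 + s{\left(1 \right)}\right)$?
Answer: $-1736$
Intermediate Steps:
$124 \left(-16 + s{\left(1 \right)}\right) = 124 \left(-16 + 1 \left(1 + 1\right)\right) = 124 \left(-16 + 1 \cdot 2\right) = 124 \left(-16 + 2\right) = 124 \left(-14\right) = -1736$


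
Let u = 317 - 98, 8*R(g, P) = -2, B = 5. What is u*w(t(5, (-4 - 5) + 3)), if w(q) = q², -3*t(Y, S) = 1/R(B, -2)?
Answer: 1168/3 ≈ 389.33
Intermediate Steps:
R(g, P) = -¼ (R(g, P) = (⅛)*(-2) = -¼)
t(Y, S) = 4/3 (t(Y, S) = -1/(3*(-¼)) = -⅓*(-4) = 4/3)
u = 219
u*w(t(5, (-4 - 5) + 3)) = 219*(4/3)² = 219*(16/9) = 1168/3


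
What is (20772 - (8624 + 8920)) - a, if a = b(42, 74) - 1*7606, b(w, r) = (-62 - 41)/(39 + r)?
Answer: 1224345/113 ≈ 10835.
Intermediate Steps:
b(w, r) = -103/(39 + r)
a = -859581/113 (a = -103/(39 + 74) - 1*7606 = -103/113 - 7606 = -859581/113 ≈ -7606.9)
(20772 - (8624 + 8920)) - a = (20772 - (8624 + 8920)) - 1*(-859581/113) = (20772 - 1*17544) + 859581/113 = (20772 - 17544) + 859581/113 = 3228 + 859581/113 = 1224345/113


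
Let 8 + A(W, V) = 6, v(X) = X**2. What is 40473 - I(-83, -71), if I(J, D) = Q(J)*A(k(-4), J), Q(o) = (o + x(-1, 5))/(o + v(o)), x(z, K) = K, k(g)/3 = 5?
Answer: 137729541/3403 ≈ 40473.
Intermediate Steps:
k(g) = 15 (k(g) = 3*5 = 15)
A(W, V) = -2 (A(W, V) = -8 + 6 = -2)
Q(o) = (5 + o)/(o + o**2) (Q(o) = (o + 5)/(o + o**2) = (5 + o)/(o + o**2))
I(J, D) = -2*(5 + J)/(J*(1 + J)) (I(J, D) = ((5 + J)/(J*(1 + J)))*(-2) = -2*(5 + J)/(J*(1 + J)))
40473 - I(-83, -71) = 40473 - 2*(-5 - 1*(-83))/((-83)*(1 - 83)) = 40473 - 2*(-1)*(-5 + 83)/(83*(-82)) = 40473 - 2*(-1)*(-1)*78/(83*82) = 40473 - 1*78/3403 = 40473 - 78/3403 = 137729541/3403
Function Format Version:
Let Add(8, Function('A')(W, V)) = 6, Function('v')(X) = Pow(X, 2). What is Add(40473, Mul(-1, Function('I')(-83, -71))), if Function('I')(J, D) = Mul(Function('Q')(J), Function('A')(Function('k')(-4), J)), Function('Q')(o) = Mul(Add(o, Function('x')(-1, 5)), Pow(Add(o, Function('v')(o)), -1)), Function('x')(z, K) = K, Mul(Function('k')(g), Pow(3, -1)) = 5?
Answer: Rational(137729541, 3403) ≈ 40473.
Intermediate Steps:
Function('k')(g) = 15 (Function('k')(g) = Mul(3, 5) = 15)
Function('A')(W, V) = -2 (Function('A')(W, V) = Add(-8, 6) = -2)
Function('Q')(o) = Mul(Pow(Add(o, Pow(o, 2)), -1), Add(5, o)) (Function('Q')(o) = Mul(Add(o, 5), Pow(Add(o, Pow(o, 2)), -1)) = Mul(Add(5, o), Pow(Add(o, Pow(o, 2)), -1)) = Mul(Pow(Add(o, Pow(o, 2)), -1), Add(5, o)))
Function('I')(J, D) = Mul(-2, Pow(J, -1), Pow(Add(1, J), -1), Add(5, J)) (Function('I')(J, D) = Mul(Mul(Pow(J, -1), Pow(Add(1, J), -1), Add(5, J)), -2) = Mul(-2, Pow(J, -1), Pow(Add(1, J), -1), Add(5, J)))
Add(40473, Mul(-1, Function('I')(-83, -71))) = Add(40473, Mul(-1, Mul(2, Pow(-83, -1), Pow(Add(1, -83), -1), Add(-5, Mul(-1, -83))))) = Add(40473, Mul(-1, Mul(2, Rational(-1, 83), Pow(-82, -1), Add(-5, 83)))) = Add(40473, Mul(-1, Mul(2, Rational(-1, 83), Rational(-1, 82), 78))) = Add(40473, Mul(-1, Rational(78, 3403))) = Add(40473, Rational(-78, 3403)) = Rational(137729541, 3403)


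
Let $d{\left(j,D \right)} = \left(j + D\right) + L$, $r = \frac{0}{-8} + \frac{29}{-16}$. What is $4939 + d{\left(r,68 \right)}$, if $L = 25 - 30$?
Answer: $\frac{80003}{16} \approx 5000.2$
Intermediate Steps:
$L = -5$ ($L = 25 - 30 = -5$)
$r = - \frac{29}{16}$ ($r = 0 \left(- \frac{1}{8}\right) + 29 \left(- \frac{1}{16}\right) = 0 - \frac{29}{16} = - \frac{29}{16} \approx -1.8125$)
$d{\left(j,D \right)} = -5 + D + j$ ($d{\left(j,D \right)} = \left(j + D\right) - 5 = \left(D + j\right) - 5 = -5 + D + j$)
$4939 + d{\left(r,68 \right)} = 4939 - - \frac{979}{16} = 4939 + \frac{979}{16} = \frac{80003}{16}$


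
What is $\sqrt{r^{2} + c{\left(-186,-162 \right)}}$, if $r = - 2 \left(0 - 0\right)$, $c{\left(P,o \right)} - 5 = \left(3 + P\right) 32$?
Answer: $i \sqrt{5851} \approx 76.492 i$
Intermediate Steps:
$c{\left(P,o \right)} = 101 + 32 P$ ($c{\left(P,o \right)} = 5 + \left(3 + P\right) 32 = 5 + \left(96 + 32 P\right) = 101 + 32 P$)
$r = 0$ ($r = - 2 \left(0 + 0\right) = \left(-2\right) 0 = 0$)
$\sqrt{r^{2} + c{\left(-186,-162 \right)}} = \sqrt{0^{2} + \left(101 + 32 \left(-186\right)\right)} = \sqrt{0 + \left(101 - 5952\right)} = \sqrt{0 - 5851} = \sqrt{-5851} = i \sqrt{5851}$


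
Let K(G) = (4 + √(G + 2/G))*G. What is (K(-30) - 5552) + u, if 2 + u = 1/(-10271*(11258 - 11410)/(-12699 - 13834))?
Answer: -8858229941/1561192 - 2*I*√6765 ≈ -5674.0 - 164.5*I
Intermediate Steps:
K(G) = G*(4 + √(G + 2/G))
u = -3148917/1561192 (u = -2 + 1/(-10271*(11258 - 11410)/(-12699 - 13834)) = -2 + 1/(-10271/((-26533/(-152)))) = -2 + 1/(-10271/((-26533*(-1/152)))) = -2 + 1/(-10271/26533/152) = -2 + 1/(-10271*152/26533) = -2 + 1/(-1561192/26533) = -2 - 26533/1561192 = -3148917/1561192 ≈ -2.0170)
(K(-30) - 5552) + u = (-30*(4 + √((2 + (-30)²)/(-30))) - 5552) - 3148917/1561192 = (-30*(4 + √(-(2 + 900)/30)) - 5552) - 3148917/1561192 = (-30*(4 + √(-1/30*902)) - 5552) - 3148917/1561192 = (-30*(4 + √(-451/15)) - 5552) - 3148917/1561192 = (-30*(4 + I*√6765/15) - 5552) - 3148917/1561192 = ((-120 - 2*I*√6765) - 5552) - 3148917/1561192 = (-5672 - 2*I*√6765) - 3148917/1561192 = -8858229941/1561192 - 2*I*√6765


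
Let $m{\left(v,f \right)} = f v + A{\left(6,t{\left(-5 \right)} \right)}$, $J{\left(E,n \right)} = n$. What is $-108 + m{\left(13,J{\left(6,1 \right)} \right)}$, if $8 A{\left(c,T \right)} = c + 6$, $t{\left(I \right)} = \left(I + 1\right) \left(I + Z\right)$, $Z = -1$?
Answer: $- \frac{187}{2} \approx -93.5$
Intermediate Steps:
$t{\left(I \right)} = \left(1 + I\right) \left(-1 + I\right)$ ($t{\left(I \right)} = \left(I + 1\right) \left(I - 1\right) = \left(1 + I\right) \left(-1 + I\right)$)
$A{\left(c,T \right)} = \frac{3}{4} + \frac{c}{8}$ ($A{\left(c,T \right)} = \frac{c + 6}{8} = \frac{6 + c}{8} = \frac{3}{4} + \frac{c}{8}$)
$m{\left(v,f \right)} = \frac{3}{2} + f v$ ($m{\left(v,f \right)} = f v + \left(\frac{3}{4} + \frac{1}{8} \cdot 6\right) = f v + \left(\frac{3}{4} + \frac{3}{4}\right) = f v + \frac{3}{2} = \frac{3}{2} + f v$)
$-108 + m{\left(13,J{\left(6,1 \right)} \right)} = -108 + \left(\frac{3}{2} + 1 \cdot 13\right) = -108 + \left(\frac{3}{2} + 13\right) = -108 + \frac{29}{2} = - \frac{187}{2}$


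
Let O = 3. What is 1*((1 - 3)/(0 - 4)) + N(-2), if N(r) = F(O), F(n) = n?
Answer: 7/2 ≈ 3.5000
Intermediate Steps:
N(r) = 3
1*((1 - 3)/(0 - 4)) + N(-2) = 1*((1 - 3)/(0 - 4)) + 3 = 1*(-2/(-4)) + 3 = 1*(-2*(-1/4)) + 3 = 1*(1/2) + 3 = 1/2 + 3 = 7/2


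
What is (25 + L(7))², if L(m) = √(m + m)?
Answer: (25 + √14)² ≈ 826.08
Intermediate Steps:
L(m) = √2*√m (L(m) = √(2*m) = √2*√m)
(25 + L(7))² = (25 + √2*√7)² = (25 + √14)²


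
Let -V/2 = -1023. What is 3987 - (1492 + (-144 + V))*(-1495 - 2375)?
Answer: 13138767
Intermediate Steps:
V = 2046 (V = -2*(-1023) = 2046)
3987 - (1492 + (-144 + V))*(-1495 - 2375) = 3987 - (1492 + (-144 + 2046))*(-1495 - 2375) = 3987 - (1492 + 1902)*(-3870) = 3987 - 3394*(-3870) = 3987 - 1*(-13134780) = 3987 + 13134780 = 13138767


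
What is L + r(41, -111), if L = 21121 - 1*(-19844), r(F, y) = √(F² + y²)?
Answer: 40965 + √14002 ≈ 41083.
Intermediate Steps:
L = 40965 (L = 21121 + 19844 = 40965)
L + r(41, -111) = 40965 + √(41² + (-111)²) = 40965 + √(1681 + 12321) = 40965 + √14002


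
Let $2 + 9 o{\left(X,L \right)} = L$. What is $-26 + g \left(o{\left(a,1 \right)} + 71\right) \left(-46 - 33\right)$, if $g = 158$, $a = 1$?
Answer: $- \frac{7963750}{9} \approx -8.8486 \cdot 10^{5}$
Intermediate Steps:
$o{\left(X,L \right)} = - \frac{2}{9} + \frac{L}{9}$
$-26 + g \left(o{\left(a,1 \right)} + 71\right) \left(-46 - 33\right) = -26 + 158 \left(\left(- \frac{2}{9} + \frac{1}{9} \cdot 1\right) + 71\right) \left(-46 - 33\right) = -26 + 158 \left(\left(- \frac{2}{9} + \frac{1}{9}\right) + 71\right) \left(-79\right) = -26 + 158 \left(- \frac{1}{9} + 71\right) \left(-79\right) = -26 + 158 \cdot \frac{638}{9} \left(-79\right) = -26 + 158 \left(- \frac{50402}{9}\right) = -26 - \frac{7963516}{9} = - \frac{7963750}{9}$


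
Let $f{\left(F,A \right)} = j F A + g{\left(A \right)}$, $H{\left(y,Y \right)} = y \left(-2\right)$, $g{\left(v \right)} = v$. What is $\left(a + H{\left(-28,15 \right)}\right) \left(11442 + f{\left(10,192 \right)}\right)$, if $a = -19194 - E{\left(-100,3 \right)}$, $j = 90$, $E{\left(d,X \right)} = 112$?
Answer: $-3550354500$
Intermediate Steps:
$H{\left(y,Y \right)} = - 2 y$
$f{\left(F,A \right)} = A + 90 A F$ ($f{\left(F,A \right)} = 90 F A + A = 90 A F + A = A + 90 A F$)
$a = -19306$ ($a = -19194 - 112 = -19306$)
$\left(a + H{\left(-28,15 \right)}\right) \left(11442 + f{\left(10,192 \right)}\right) = \left(-19306 - -56\right) \left(11442 + 192 \left(1 + 90 \cdot 10\right)\right) = \left(-19306 + 56\right) \left(11442 + 192 \left(1 + 900\right)\right) = - 19250 \left(11442 + 192 \cdot 901\right) = - 19250 \left(11442 + 172992\right) = \left(-19250\right) 184434 = -3550354500$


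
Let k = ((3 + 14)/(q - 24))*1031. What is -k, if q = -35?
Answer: 17527/59 ≈ 297.07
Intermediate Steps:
k = -17527/59 (k = ((3 + 14)/(-35 - 24))*1031 = (17/(-59))*1031 = (17*(-1/59))*1031 = -17/59*1031 = -17527/59 ≈ -297.07)
-k = -1*(-17527/59) = 17527/59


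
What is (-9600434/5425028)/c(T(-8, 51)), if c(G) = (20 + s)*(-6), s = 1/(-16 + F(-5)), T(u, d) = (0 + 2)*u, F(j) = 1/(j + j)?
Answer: 110404991/7463288520 ≈ 0.014793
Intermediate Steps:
F(j) = 1/(2*j)
T(u, d) = 2*u
s = -10/161 (s = 1/(-16 + (1/2)/(-5)) = 1/(-16 + (1/2)*(-1/5)) = 1/(-16 - 1/10) = 1/(-161/10) = -10/161 ≈ -0.062112)
c(G) = -19260/161 (c(G) = (20 - 10/161)*(-6) = (3210/161)*(-6) = -19260/161)
(-9600434/5425028)/c(T(-8, 51)) = (-9600434/5425028)/(-19260/161) = -9600434*1/5425028*(-161/19260) = -4800217/2712514*(-161/19260) = 110404991/7463288520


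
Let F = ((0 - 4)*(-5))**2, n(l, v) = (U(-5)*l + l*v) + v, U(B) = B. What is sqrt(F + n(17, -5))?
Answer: 15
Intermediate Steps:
n(l, v) = v - 5*l + l*v (n(l, v) = (-5*l + l*v) + v = v - 5*l + l*v)
F = 400 (F = (-4*(-5))**2 = 20**2 = 400)
sqrt(F + n(17, -5)) = sqrt(400 + (-5 - 5*17 + 17*(-5))) = sqrt(400 + (-5 - 85 - 85)) = sqrt(400 - 175) = sqrt(225) = 15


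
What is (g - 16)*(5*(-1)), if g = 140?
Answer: -620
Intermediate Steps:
(g - 16)*(5*(-1)) = (140 - 16)*(5*(-1)) = 124*(-5) = -620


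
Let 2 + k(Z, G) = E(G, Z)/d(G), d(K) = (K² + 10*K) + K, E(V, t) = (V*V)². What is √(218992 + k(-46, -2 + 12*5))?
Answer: √1056074118/69 ≈ 470.98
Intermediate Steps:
E(V, t) = V⁴ (E(V, t) = (V²)² = V⁴)
d(K) = K² + 11*K
k(Z, G) = -2 + G³/(11 + G) (k(Z, G) = -2 + G⁴/((G*(11 + G))) = -2 + G⁴*(1/(G*(11 + G))) = -2 + G³/(11 + G))
√(218992 + k(-46, -2 + 12*5)) = √(218992 + (-22 + (-2 + 12*5)³ - 2*(-2 + 12*5))/(11 + (-2 + 12*5))) = √(218992 + (-22 + (-2 + 60)³ - 2*(-2 + 60))/(11 + (-2 + 60))) = √(218992 + (-22 + 58³ - 2*58)/(11 + 58)) = √(218992 + (-22 + 195112 - 116)/69) = √(218992 + (1/69)*194974) = √(218992 + 194974/69) = √(15305422/69) = √1056074118/69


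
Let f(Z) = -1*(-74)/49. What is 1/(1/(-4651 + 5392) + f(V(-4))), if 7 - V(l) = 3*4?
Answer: 36309/54883 ≈ 0.66157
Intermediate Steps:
V(l) = -5 (V(l) = 7 - 3*4 = 7 - 1*12 = 7 - 12 = -5)
f(Z) = 74/49 (f(Z) = 74*(1/49) = 74/49)
1/(1/(-4651 + 5392) + f(V(-4))) = 1/(1/(-4651 + 5392) + 74/49) = 1/(1/741 + 74/49) = 1/(54883/36309) = 36309/54883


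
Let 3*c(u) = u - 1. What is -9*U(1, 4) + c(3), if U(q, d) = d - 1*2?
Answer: -52/3 ≈ -17.333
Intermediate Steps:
U(q, d) = -2 + d (U(q, d) = d - 2 = -2 + d)
c(u) = -1/3 + u/3 (c(u) = (u - 1)/3 = (-1 + u)/3 = -1/3 + u/3)
-9*U(1, 4) + c(3) = -9*(-2 + 4) + (-1/3 + (1/3)*3) = -9*2 + (-1/3 + 1) = -18 + 2/3 = -52/3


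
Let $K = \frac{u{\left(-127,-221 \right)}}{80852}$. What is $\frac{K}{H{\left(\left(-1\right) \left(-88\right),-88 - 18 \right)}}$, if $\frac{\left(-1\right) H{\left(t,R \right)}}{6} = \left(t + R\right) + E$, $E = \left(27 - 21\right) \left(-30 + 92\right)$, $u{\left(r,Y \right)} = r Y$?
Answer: $- \frac{1651}{10101744} \approx -0.00016344$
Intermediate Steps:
$u{\left(r,Y \right)} = Y r$
$K = \frac{1651}{4756}$ ($K = \frac{\left(-221\right) \left(-127\right)}{80852} = 28067 \cdot \frac{1}{80852} = \frac{1651}{4756} \approx 0.34714$)
$E = 372$ ($E = 6 \cdot 62 = 372$)
$H{\left(t,R \right)} = -2232 - 6 R - 6 t$ ($H{\left(t,R \right)} = - 6 \left(\left(t + R\right) + 372\right) = - 6 \left(\left(R + t\right) + 372\right) = - 6 \left(372 + R + t\right) = -2232 - 6 R - 6 t$)
$\frac{K}{H{\left(\left(-1\right) \left(-88\right),-88 - 18 \right)}} = \frac{1651}{4756 \left(-2232 - 6 \left(-88 - 18\right) - 6 \left(\left(-1\right) \left(-88\right)\right)\right)} = \frac{1651}{4756 \left(-2232 - 6 \left(-88 - 18\right) - 528\right)} = \frac{1651}{4756 \left(-2232 - -636 - 528\right)} = \frac{1651}{4756 \left(-2232 + 636 - 528\right)} = \frac{1651}{4756 \left(-2124\right)} = \frac{1651}{4756} \left(- \frac{1}{2124}\right) = - \frac{1651}{10101744}$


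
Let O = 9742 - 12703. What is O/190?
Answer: -2961/190 ≈ -15.584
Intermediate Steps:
O = -2961
O/190 = -2961/190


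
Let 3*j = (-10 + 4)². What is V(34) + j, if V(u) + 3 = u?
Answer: 43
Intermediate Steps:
V(u) = -3 + u
j = 12 (j = (-10 + 4)²/3 = (⅓)*(-6)² = (⅓)*36 = 12)
V(34) + j = (-3 + 34) + 12 = 31 + 12 = 43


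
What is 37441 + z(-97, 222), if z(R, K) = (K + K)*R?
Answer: -5627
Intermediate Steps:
z(R, K) = 2*K*R (z(R, K) = (2*K)*R = 2*K*R)
37441 + z(-97, 222) = 37441 + 2*222*(-97) = 37441 - 43068 = -5627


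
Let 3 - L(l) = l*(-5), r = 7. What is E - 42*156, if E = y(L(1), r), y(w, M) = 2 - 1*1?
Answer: -6551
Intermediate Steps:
L(l) = 3 + 5*l (L(l) = 3 - l*(-5) = 3 - (-5)*l = 3 + 5*l)
y(w, M) = 1 (y(w, M) = 2 - 1 = 1)
E = 1
E - 42*156 = 1 - 42*156 = 1 - 6552 = -6551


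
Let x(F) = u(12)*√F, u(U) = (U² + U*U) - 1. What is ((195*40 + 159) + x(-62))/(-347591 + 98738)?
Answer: -2653/82951 - 287*I*√62/248853 ≈ -0.031983 - 0.009081*I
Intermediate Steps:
u(U) = -1 + 2*U² (u(U) = (U² + U²) - 1 = 2*U² - 1 = -1 + 2*U²)
x(F) = 287*√F (x(F) = (-1 + 2*12²)*√F = (-1 + 2*144)*√F = (-1 + 288)*√F = 287*√F)
((195*40 + 159) + x(-62))/(-347591 + 98738) = ((195*40 + 159) + 287*√(-62))/(-347591 + 98738) = ((7800 + 159) + 287*(I*√62))/(-248853) = (7959 + 287*I*√62)*(-1/248853) = -2653/82951 - 287*I*√62/248853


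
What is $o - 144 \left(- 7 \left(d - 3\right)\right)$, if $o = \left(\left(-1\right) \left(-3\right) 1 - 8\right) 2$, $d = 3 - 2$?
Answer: $-2026$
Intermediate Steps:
$d = 1$
$o = -10$ ($o = \left(3 \cdot 1 - 8\right) 2 = \left(3 - 8\right) 2 = \left(-5\right) 2 = -10$)
$o - 144 \left(- 7 \left(d - 3\right)\right) = -10 - 144 \left(- 7 \left(1 - 3\right)\right) = -10 - 144 \left(\left(-7\right) \left(-2\right)\right) = -10 - 2016 = -2026$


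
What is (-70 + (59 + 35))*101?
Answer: 2424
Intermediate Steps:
(-70 + (59 + 35))*101 = (-70 + 94)*101 = 24*101 = 2424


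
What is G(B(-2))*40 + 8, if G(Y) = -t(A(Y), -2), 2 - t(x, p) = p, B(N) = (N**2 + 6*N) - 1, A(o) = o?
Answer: -152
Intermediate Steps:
B(N) = -1 + N**2 + 6*N
t(x, p) = 2 - p
G(Y) = -4 (G(Y) = -(2 - 1*(-2)) = -(2 + 2) = -1*4 = -4)
G(B(-2))*40 + 8 = -4*40 + 8 = -160 + 8 = -152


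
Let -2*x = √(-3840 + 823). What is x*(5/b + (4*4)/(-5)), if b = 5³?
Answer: 79*I*√3017/50 ≈ 86.785*I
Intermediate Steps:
b = 125
x = -I*√3017/2 (x = -√(-3840 + 823)/2 = -I*√3017/2 ≈ -27.464*I)
x*(5/b + (4*4)/(-5)) = (-I*√3017/2)*(5/125 + (4*4)/(-5)) = (-I*√3017/2)*(5*(1/125) + 16*(-⅕)) = (-I*√3017/2)*(1/25 - 16/5) = -I*√3017/2*(-79/25) = 79*I*√3017/50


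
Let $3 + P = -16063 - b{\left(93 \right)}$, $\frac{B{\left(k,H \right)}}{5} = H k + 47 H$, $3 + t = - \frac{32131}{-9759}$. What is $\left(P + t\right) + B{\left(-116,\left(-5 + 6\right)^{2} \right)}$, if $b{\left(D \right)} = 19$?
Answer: $- \frac{160337516}{9759} \approx -16430.0$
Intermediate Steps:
$t = \frac{2854}{9759}$ ($t = -3 - \frac{32131}{-9759} = -3 - - \frac{32131}{9759} = -3 + \frac{32131}{9759} = \frac{2854}{9759} \approx 0.29245$)
$B{\left(k,H \right)} = 235 H + 5 H k$ ($B{\left(k,H \right)} = 5 \left(H k + 47 H\right) = 5 \left(47 H + H k\right) = 235 H + 5 H k$)
$P = -16085$ ($P = -3 - 16082 = -16085$)
$\left(P + t\right) + B{\left(-116,\left(-5 + 6\right)^{2} \right)} = \left(-16085 + \frac{2854}{9759}\right) + 5 \left(-5 + 6\right)^{2} \left(47 - 116\right) = - \frac{156970661}{9759} + 5 \cdot 1^{2} \left(-69\right) = - \frac{156970661}{9759} + 5 \cdot 1 \left(-69\right) = - \frac{156970661}{9759} - 345 = - \frac{160337516}{9759}$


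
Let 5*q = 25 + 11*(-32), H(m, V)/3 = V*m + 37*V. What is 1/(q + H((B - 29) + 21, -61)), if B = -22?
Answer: -5/6732 ≈ -0.00074272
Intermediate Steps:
H(m, V) = 111*V + 3*V*m (H(m, V) = 3*(V*m + 37*V) = 3*(37*V + V*m) = 111*V + 3*V*m)
q = -327/5 (q = (25 + 11*(-32))/5 = (25 - 352)/5 = (1/5)*(-327) = -327/5 ≈ -65.400)
1/(q + H((B - 29) + 21, -61)) = 1/(-327/5 + 3*(-61)*(37 + ((-22 - 29) + 21))) = 1/(-327/5 + 3*(-61)*(37 + (-51 + 21))) = 1/(-327/5 + 3*(-61)*(37 - 30)) = 1/(-327/5 + 3*(-61)*7) = 1/(-327/5 - 1281) = 1/(-6732/5) = -5/6732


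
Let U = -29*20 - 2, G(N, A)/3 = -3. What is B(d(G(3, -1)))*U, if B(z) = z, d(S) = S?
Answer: 5238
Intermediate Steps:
G(N, A) = -9 (G(N, A) = 3*(-3) = -9)
U = -582 (U = -580 - 2 = -582)
B(d(G(3, -1)))*U = -9*(-582) = 5238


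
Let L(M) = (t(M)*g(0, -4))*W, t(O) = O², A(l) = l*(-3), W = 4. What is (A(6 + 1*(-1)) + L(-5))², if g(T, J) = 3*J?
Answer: 1476225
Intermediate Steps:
A(l) = -3*l
L(M) = -48*M² (L(M) = (M²*(3*(-4)))*4 = (M²*(-12))*4 = -12*M²*4 = -48*M²)
(A(6 + 1*(-1)) + L(-5))² = (-3*(6 + 1*(-1)) - 48*(-5)²)² = (-3*(6 - 1) - 48*25)² = (-3*5 - 1200)² = (-15 - 1200)² = (-1215)² = 1476225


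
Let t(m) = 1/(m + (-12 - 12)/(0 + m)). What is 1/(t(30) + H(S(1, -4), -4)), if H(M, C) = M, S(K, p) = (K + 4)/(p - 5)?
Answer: -1314/685 ≈ -1.9182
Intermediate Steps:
S(K, p) = (4 + K)/(-5 + p)
t(m) = 1/(m - 24/m)
1/(t(30) + H(S(1, -4), -4)) = 1/(30/(-24 + 30²) + (4 + 1)/(-5 - 4)) = 1/(30/(-24 + 900) + 5/(-9)) = 1/(30/876 - ⅑*5) = 1/(30*(1/876) - 5/9) = 1/(5/146 - 5/9) = 1/(-685/1314) = -1314/685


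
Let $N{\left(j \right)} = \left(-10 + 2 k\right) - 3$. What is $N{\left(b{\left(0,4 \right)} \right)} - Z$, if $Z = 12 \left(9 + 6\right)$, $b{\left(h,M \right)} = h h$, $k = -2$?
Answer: $-197$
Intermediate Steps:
$b{\left(h,M \right)} = h^{2}$
$N{\left(j \right)} = -17$ ($N{\left(j \right)} = \left(-10 + 2 \left(-2\right)\right) - 3 = \left(-10 - 4\right) - 3 = -14 - 3 = -17$)
$Z = 180$ ($Z = 12 \cdot 15 = 180$)
$N{\left(b{\left(0,4 \right)} \right)} - Z = -17 - 180 = -197$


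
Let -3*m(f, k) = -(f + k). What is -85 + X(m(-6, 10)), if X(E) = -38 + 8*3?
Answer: -99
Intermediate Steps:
m(f, k) = f/3 + k/3 (m(f, k) = -(-1)*(f + k)/3 = -(-f - k)/3 = f/3 + k/3)
X(E) = -14 (X(E) = -38 + 24 = -14)
-85 + X(m(-6, 10)) = -85 - 14 = -99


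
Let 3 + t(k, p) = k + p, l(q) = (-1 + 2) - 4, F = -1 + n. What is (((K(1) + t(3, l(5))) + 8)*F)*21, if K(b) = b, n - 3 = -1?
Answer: 126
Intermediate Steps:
n = 2 (n = 3 - 1 = 2)
F = 1 (F = -1 + 2 = 1)
l(q) = -3 (l(q) = 1 - 4 = -3)
t(k, p) = -3 + k + p (t(k, p) = -3 + (k + p) = -3 + k + p)
(((K(1) + t(3, l(5))) + 8)*F)*21 = (((1 + (-3 + 3 - 3)) + 8)*1)*21 = (((1 - 3) + 8)*1)*21 = ((-2 + 8)*1)*21 = (6*1)*21 = 6*21 = 126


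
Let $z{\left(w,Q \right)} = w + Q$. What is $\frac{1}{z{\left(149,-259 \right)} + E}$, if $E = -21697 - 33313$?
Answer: $- \frac{1}{55120} \approx -1.8142 \cdot 10^{-5}$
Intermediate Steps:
$z{\left(w,Q \right)} = Q + w$
$E = -55010$ ($E = -21697 - 33313 = -55010$)
$\frac{1}{z{\left(149,-259 \right)} + E} = \frac{1}{\left(-259 + 149\right) - 55010} = \frac{1}{-110 - 55010} = \frac{1}{-55120} = - \frac{1}{55120}$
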